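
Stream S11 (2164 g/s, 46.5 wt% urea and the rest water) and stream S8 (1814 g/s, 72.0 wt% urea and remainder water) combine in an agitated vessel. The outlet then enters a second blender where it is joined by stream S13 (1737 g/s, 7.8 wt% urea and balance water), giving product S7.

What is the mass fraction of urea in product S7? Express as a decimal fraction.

Overall, product flow = 5715 g/s.
urea in = 2164×0.465 + 1814×0.720 + 1737×0.078 = 2447.8 g/s.
urea fraction in S7 = 0.428.

0.428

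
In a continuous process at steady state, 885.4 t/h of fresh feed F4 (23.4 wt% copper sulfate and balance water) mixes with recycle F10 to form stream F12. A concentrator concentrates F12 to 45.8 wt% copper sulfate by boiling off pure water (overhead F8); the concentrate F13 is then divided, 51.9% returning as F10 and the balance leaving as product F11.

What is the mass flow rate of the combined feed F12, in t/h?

1374 t/h

Overall copper sulfate balance (none leaves overhead): copper sulfate in fresh feed = copper sulfate in product, i.e. 885.4×0.234 = (1−0.519)·F13·0.458.
F13 = 207.18/(0.458×0.481) = 940.47 t/h.
Recycle F10 = 0.519×940.47 = 488.1 t/h.
Combined feed F12 = 885.4 + 488.1 = 1373.5 t/h.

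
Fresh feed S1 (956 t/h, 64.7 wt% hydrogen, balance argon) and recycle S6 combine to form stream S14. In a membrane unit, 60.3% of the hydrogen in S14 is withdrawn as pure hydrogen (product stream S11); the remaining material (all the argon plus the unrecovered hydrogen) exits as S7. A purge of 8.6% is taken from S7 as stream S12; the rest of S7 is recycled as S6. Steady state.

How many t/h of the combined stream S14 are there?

4895 t/h

argon enters only via S1 and leaves only via the purge: 956×0.353 = 0.086×(argon in S7), and the membrane unit passes all argon, so argon in S14 = argon in S7 = 3924 t/h.
hydrogen in S14: m_A = 956×0.647 + (1−0.086)·(1−0.603)·m_A, so m_A = 618.53/0.6371 = 970.79 t/h.
S14 = 970.79 + 3924 = 4894.8 t/h.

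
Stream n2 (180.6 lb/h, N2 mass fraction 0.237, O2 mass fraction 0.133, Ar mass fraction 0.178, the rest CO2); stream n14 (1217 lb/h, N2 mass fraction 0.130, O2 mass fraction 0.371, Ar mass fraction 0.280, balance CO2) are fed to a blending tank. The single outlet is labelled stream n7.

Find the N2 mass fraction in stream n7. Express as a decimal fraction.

Total flow out = 180.6 + 1217 = 1397.6 lb/h.
N2 in = 180.6×0.237 + 1217×0.130 = 201.01 lb/h.
N2 mass fraction in n7 = 201.01/1397.6 = 0.144.

0.144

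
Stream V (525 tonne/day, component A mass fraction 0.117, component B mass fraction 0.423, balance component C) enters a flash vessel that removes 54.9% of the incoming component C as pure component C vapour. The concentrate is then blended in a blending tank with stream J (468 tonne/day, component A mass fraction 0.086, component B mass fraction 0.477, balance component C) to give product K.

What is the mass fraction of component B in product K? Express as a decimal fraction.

Vapour removed = 0.549×0.460×525 = 132.58 tonne/day; concentrate = 392.42 tonne/day.
component B reaching the mixer = 222.07 (from concentrate) + 468×0.477 = 445.31 tonne/day.
Product flow = 392.42 + 468 = 860.42 tonne/day; component B fraction = 0.518.

0.518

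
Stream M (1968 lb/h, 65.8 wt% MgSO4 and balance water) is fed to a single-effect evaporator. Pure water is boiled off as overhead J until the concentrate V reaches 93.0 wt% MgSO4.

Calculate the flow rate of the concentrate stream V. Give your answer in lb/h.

1392 lb/h

MgSO4 is conserved: 1968×0.658 = 1294.9 lb/h all reports to the concentrate.
Concentrate = 1294.9/(target fraction) = 1392.4 lb/h.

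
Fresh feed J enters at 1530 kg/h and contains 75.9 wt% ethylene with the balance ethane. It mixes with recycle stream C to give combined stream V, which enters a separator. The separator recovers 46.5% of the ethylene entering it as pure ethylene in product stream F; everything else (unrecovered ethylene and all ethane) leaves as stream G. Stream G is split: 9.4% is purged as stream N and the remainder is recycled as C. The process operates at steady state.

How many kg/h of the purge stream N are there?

ethane enters only via J and leaves only via the purge: 1530×0.241 = 0.094×(ethane in G), and the separator passes all ethane, so ethane in V = ethane in G = 3922.7 kg/h.
ethylene in V: m_A = 1530×0.759 + (1−0.094)·(1−0.465)·m_A, so m_A = 1161.3/0.5153 = 2253.6 kg/h.
G = (1−0.465)×2253.6 + 3922.7 = 5128.3 kg/h.
Purge N = 0.094×5128.3 = 482.06 kg/h.

482.1 kg/h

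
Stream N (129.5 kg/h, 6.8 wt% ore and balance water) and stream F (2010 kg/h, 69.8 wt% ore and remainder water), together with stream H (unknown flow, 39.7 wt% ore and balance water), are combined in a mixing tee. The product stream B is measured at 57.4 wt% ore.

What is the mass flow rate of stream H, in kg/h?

1038 kg/h

Let H be the unknown flow. Total out = 2139.5 + H.
ore balance: 1411.8 + 0.397·H = 0.574·(2139.5 + H)
(0.397 − 0.574)·H = 0.574×2139.5 − 1411.8 = -183.71
H = -183.71 / -0.177 = 1037.9 kg/h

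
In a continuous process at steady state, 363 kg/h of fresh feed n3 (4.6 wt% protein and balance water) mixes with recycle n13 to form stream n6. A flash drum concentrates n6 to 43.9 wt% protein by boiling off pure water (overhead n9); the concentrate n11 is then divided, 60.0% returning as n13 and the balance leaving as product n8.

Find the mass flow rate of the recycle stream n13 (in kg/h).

57.05 kg/h

Overall protein balance (none leaves overhead): protein in fresh feed = protein in product, i.e. 363×0.046 = (1−0.600)·n11·0.439.
n11 = 16.698/(0.439×0.400) = 95.091 kg/h.
Recycle n13 = 0.600×95.091 = 57.055 kg/h.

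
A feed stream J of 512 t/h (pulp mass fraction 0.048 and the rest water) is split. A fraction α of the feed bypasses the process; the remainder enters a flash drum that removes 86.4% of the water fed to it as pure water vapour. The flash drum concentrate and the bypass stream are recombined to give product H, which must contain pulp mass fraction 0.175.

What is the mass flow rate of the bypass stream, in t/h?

60.26 t/h

All 512×0.048 = 24.576 t/h of pulp reaches H, so H = 24.576/0.175 = 140.43 t/h and vapour = 371.57 t/h.
The evaporator receives (1−α)·512 of feed at 0.952 water and removes 0.864 of that water:
0.864×0.952×(1−α)×512 = 371.57
(1−α) = 371.57/421.13 = 0.8823;  α = 0.1177.
Bypass flow = 0.1177×512 = 60.264 t/h.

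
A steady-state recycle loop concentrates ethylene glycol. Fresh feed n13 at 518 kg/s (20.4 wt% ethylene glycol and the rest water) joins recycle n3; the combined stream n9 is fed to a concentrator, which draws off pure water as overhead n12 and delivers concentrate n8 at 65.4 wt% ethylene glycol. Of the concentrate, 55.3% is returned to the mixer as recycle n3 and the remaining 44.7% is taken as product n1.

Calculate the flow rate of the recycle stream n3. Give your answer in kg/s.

199.9 kg/s

Overall ethylene glycol balance (none leaves overhead): ethylene glycol in fresh feed = ethylene glycol in product, i.e. 518×0.204 = (1−0.553)·n8·0.654.
n8 = 105.67/(0.654×0.447) = 361.47 kg/s.
Recycle n3 = 0.553×361.47 = 199.89 kg/s.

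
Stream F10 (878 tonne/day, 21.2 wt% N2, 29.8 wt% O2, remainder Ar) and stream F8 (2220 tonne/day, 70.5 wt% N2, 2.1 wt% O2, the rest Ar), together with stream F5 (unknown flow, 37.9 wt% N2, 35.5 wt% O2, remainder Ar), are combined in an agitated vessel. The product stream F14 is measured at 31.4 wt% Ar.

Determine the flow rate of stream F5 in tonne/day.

1369 tonne/day

Let F5 be the unknown flow. Total out = 3098 + F5.
Ar balance: 1038.5 + 0.266·F5 = 0.314·(3098 + F5)
(0.266 − 0.314)·F5 = 0.314×3098 − 1038.5 = -65.728
F5 = -65.728 / -0.048 = 1369.3 tonne/day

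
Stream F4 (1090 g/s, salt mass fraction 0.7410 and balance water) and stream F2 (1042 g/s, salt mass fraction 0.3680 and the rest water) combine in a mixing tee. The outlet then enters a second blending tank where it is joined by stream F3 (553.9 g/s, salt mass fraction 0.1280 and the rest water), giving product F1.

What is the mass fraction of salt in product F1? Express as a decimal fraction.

0.4699

Overall, product flow = 2685.9 g/s.
salt in = 1090×0.741 + 1042×0.368 + 553.9×0.128 = 1262 g/s.
salt fraction in F1 = 0.4699.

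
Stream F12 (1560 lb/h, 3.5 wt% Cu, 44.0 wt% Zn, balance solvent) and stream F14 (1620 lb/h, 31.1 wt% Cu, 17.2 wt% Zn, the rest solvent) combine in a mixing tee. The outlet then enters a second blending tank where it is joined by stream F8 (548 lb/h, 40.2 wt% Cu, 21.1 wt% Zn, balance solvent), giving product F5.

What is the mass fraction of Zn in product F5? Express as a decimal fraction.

Overall, product flow = 3728 lb/h.
Zn in = 1560×0.440 + 1620×0.172 + 548×0.211 = 1080.7 lb/h.
Zn fraction in F5 = 0.2899.

0.2899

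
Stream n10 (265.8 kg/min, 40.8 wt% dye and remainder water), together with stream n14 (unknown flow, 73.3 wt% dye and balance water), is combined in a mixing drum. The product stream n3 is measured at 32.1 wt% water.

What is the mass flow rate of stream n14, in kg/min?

Let n14 be the unknown flow. Total out = 265.8 + n14.
water balance: 157.35 + 0.267·n14 = 0.321·(265.8 + n14)
(0.267 − 0.321)·n14 = 0.321×265.8 − 157.35 = -72.032
n14 = -72.032 / -0.054 = 1333.9 kg/min

1334 kg/min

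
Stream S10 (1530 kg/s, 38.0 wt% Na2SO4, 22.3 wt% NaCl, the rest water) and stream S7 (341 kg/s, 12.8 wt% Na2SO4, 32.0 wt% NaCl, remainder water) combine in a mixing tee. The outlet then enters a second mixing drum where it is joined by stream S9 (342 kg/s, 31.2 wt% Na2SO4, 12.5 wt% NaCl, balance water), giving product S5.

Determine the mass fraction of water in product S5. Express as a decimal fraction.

Overall, product flow = 2213 kg/s.
water in = 1530×0.397 + 341×0.552 + 342×0.563 = 988.19 kg/s.
water fraction in S5 = 0.447.

0.447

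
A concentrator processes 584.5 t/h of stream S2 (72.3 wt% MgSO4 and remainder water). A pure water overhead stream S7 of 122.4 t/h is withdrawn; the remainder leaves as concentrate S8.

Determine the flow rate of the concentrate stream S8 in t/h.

462.1 t/h

Concentrate = 584.5 − 122.4 = 462.1 t/h.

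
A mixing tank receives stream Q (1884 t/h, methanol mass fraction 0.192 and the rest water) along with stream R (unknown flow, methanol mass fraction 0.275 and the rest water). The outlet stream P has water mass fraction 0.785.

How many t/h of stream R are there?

Let R be the unknown flow. Total out = 1884 + R.
water balance: 1522.3 + 0.725·R = 0.785·(1884 + R)
(0.725 − 0.785)·R = 0.785×1884 − 1522.3 = -43.332
R = -43.332 / -0.060 = 722.2 t/h

722.2 t/h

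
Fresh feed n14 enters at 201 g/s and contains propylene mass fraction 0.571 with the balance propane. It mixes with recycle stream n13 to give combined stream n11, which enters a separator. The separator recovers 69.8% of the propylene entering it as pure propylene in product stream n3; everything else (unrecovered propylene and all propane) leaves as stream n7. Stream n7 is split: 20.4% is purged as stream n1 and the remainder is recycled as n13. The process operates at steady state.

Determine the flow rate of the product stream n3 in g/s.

105.5 g/s

propylene in n11: m_A = 201×0.571 + (1−0.204)·(1−0.698)·m_A, so m_A = 114.77/0.7596 = 151.09 g/s.
Product n3 = 0.698×151.09 = 105.46 g/s.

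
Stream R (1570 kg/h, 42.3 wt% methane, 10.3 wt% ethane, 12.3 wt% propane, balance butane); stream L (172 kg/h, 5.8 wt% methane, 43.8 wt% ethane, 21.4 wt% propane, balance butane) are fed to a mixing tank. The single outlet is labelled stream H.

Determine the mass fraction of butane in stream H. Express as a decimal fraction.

0.345

Total flow out = 1570 + 172 = 1742 kg/h.
butane in = 1570×0.351 + 172×0.290 = 600.95 kg/h.
butane mass fraction in H = 600.95/1742 = 0.345.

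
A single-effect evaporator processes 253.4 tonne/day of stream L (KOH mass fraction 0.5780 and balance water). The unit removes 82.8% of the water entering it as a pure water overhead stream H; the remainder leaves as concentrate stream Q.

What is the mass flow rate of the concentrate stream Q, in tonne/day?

water entering = 253.4×0.422 = 106.93 tonne/day; overhead removed = 0.828×106.93 = 88.542 tonne/day.
Concentrate = 253.4 − 88.542 = 164.86 tonne/day.

164.9 tonne/day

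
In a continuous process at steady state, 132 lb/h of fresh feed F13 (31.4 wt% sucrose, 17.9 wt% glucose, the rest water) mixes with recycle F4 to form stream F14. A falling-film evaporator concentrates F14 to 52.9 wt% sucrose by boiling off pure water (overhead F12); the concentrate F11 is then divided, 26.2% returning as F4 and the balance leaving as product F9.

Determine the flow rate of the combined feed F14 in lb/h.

159.8 lb/h

Overall sucrose balance (none leaves overhead): sucrose in fresh feed = sucrose in product, i.e. 132×0.314 = (1−0.262)·F11·0.529.
F11 = 41.448/(0.529×0.738) = 106.17 lb/h.
Recycle F4 = 0.262×106.17 = 27.816 lb/h.
Combined feed F14 = 132 + 27.816 = 159.82 lb/h.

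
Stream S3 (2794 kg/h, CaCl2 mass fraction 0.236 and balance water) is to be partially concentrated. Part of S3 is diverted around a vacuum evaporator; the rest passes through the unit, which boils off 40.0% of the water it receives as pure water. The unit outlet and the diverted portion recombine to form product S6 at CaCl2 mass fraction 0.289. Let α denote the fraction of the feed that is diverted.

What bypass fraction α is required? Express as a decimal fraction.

0.400

All 2794×0.236 = 659.38 kg/h of CaCl2 reaches S6, so S6 = 659.38/0.289 = 2281.6 kg/h and vapour = 512.39 kg/h.
The evaporator receives (1−α)·2794 of feed at 0.764 water and removes 0.400 of that water:
0.400×0.764×(1−α)×2794 = 512.39
(1−α) = 512.39/853.85 = 0.6001;  α = 0.3999.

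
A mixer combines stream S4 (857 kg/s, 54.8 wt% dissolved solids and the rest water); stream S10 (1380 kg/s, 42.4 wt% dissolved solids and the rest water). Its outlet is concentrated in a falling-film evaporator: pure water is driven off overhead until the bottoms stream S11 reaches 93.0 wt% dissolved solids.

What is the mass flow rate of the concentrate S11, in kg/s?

1134 kg/s

dissolved solids entering = 857×0.548 + 1380×0.424 = 1054.8 kg/s.
All dissolved solids reports to S11, so S11 = 1054.8/0.930 = 1134.1 kg/s.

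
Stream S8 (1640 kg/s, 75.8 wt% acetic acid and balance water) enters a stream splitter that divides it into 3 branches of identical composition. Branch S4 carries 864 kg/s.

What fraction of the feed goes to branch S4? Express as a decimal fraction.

0.527

Fraction to S4 = 864/1640 = 0.5268.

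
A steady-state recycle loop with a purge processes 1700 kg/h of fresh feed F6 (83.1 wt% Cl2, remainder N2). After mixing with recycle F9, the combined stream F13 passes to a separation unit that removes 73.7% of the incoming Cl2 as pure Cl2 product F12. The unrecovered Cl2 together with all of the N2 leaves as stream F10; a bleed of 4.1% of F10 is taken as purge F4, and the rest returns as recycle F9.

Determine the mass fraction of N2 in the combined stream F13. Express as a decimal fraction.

N2 enters only via F6 and leaves only via the purge: 1700×0.169 = 0.041×(N2 in F10), and the separation unit passes all N2, so N2 in F13 = N2 in F10 = 7007.3 kg/h.
Cl2 in F13: m_A = 1700×0.831 + (1−0.041)·(1−0.737)·m_A, so m_A = 1412.7/0.7478 = 1889.2 kg/h.
F13 = 1889.2 + 7007.3 = 8896.5 kg/h.
N2 fraction in F13 = 7007.3/8896.5 = 0.788.

0.788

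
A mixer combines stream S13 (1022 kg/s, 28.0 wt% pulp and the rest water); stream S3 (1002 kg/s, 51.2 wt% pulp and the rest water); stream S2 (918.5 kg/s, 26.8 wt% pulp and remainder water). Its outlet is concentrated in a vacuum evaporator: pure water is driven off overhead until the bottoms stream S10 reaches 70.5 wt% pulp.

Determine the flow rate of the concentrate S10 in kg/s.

pulp entering = 1022×0.280 + 1002×0.512 + 918.5×0.268 = 1045.3 kg/s.
All pulp reports to S10, so S10 = 1045.3/0.705 = 1482.8 kg/s.

1483 kg/s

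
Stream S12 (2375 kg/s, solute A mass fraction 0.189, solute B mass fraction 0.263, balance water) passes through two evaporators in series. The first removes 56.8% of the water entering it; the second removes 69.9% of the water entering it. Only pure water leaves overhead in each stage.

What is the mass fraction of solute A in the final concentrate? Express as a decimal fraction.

water in feed = 2375×0.548 = 1301.5 kg/s.
After stage 1: water left = (1−0.568)×1301.5 = 562.25; stream total = 1635.7 kg/s.
After stage 2: water left = (1−0.699)×562.25 = 169.24; final concentrate = 1242.7 kg/s.
solute A fraction = 448.88/1242.7 = 0.361.

0.361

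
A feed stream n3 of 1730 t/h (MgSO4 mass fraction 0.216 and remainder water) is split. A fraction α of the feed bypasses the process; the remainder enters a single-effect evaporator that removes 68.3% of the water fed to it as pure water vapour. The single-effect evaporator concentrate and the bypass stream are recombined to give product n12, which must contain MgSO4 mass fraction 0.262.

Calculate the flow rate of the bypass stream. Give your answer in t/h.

All 1730×0.216 = 373.68 t/h of MgSO4 reaches n12, so n12 = 373.68/0.262 = 1426.3 t/h and vapour = 303.74 t/h.
The evaporator receives (1−α)·1730 of feed at 0.784 water and removes 0.683 of that water:
0.683×0.784×(1−α)×1730 = 303.74
(1−α) = 303.74/926.37 = 0.3279;  α = 0.6721.
Bypass flow = 0.6721×1730 = 1162.8 t/h.

1163 t/h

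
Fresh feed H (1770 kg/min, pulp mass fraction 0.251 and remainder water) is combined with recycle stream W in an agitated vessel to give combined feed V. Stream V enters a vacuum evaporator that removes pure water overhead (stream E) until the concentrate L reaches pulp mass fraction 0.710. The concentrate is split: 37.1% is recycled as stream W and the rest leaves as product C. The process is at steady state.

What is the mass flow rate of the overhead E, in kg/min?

Overall pulp balance (none leaves overhead): pulp in fresh feed = pulp in product, i.e. 1770×0.251 = (1−0.371)·L·0.710.
L = 444.27/(0.710×0.629) = 994.81 kg/min.
Recycle W = 0.371×994.81 = 369.07 kg/min.
Combined feed V = 1770 + 369.07 = 2139.1 kg/min.
Overhead E = V − L = 2139.1 − 994.81 = 1144.3 kg/min.

1144 kg/min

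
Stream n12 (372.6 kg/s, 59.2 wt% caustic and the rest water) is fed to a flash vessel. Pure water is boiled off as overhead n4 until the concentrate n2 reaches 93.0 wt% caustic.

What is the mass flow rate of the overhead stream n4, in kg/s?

135.4 kg/s

caustic is conserved: 372.6×0.592 = 220.58 kg/s all reports to the concentrate.
Concentrate = 220.58/(target fraction) = 237.18 kg/s.
Overhead = 372.6 − 237.18 = 135.42 kg/s.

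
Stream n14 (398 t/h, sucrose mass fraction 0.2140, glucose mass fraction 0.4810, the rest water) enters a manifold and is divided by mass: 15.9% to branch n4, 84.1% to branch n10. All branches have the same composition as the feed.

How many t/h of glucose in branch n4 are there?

30.44 t/h

Branch n4 total = 0.159×398 = 63.282 t/h.
glucose in n4 = 0.481×63.282 = 30.439 t/h.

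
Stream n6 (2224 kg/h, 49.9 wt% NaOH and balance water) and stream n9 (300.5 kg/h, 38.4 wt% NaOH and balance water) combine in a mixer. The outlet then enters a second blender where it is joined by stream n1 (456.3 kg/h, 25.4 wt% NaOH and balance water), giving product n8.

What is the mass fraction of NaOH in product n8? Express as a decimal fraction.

Overall, product flow = 2980.8 kg/h.
NaOH in = 2224×0.499 + 300.5×0.384 + 456.3×0.254 = 1341.1 kg/h.
NaOH fraction in n8 = 0.4499.

0.4499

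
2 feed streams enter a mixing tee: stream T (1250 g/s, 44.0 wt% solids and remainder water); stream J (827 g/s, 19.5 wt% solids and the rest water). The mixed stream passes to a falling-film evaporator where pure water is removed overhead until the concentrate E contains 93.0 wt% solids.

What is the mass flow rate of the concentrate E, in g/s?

764.8 g/s

solids entering = 1250×0.440 + 827×0.195 = 711.26 g/s.
All solids reports to E, so E = 711.26/0.930 = 764.8 g/s.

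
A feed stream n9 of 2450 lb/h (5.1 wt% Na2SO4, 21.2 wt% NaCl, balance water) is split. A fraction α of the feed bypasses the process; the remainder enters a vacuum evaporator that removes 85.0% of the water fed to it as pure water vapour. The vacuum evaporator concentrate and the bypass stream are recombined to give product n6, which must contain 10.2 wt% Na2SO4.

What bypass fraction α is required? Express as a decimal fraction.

All 2450×0.051 = 124.95 lb/h of Na2SO4 reaches n6, so n6 = 124.95/0.102 = 1225 lb/h and vapour = 1225 lb/h.
The evaporator receives (1−α)·2450 of feed at 0.737 water and removes 0.850 of that water:
0.850×0.737×(1−α)×2450 = 1225
(1−α) = 1225/1534.8 = 0.7981;  α = 0.2019.

0.202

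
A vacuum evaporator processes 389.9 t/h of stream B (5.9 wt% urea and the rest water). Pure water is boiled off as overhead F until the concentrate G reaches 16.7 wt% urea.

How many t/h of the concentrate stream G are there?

137.7 t/h

urea is conserved: 389.9×0.059 = 23.004 t/h all reports to the concentrate.
Concentrate = 23.004/(target fraction) = 137.75 t/h.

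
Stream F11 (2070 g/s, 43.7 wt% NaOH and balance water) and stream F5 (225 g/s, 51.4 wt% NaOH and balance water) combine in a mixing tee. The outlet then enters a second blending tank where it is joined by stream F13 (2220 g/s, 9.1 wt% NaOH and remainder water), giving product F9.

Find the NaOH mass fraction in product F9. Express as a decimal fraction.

0.271

Overall, product flow = 4515 g/s.
NaOH in = 2070×0.437 + 225×0.514 + 2220×0.091 = 1222.3 g/s.
NaOH fraction in F9 = 0.271.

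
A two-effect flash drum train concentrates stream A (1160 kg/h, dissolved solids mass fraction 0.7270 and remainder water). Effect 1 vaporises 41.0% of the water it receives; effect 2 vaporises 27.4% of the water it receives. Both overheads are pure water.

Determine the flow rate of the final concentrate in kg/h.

979 kg/h

water in feed = 1160×0.273 = 316.68 kg/h.
After stage 1: water left = (1−0.410)×316.68 = 186.84; stream total = 1030.2 kg/h.
After stage 2: water left = (1−0.274)×186.84 = 135.65; final concentrate = 978.97 kg/h.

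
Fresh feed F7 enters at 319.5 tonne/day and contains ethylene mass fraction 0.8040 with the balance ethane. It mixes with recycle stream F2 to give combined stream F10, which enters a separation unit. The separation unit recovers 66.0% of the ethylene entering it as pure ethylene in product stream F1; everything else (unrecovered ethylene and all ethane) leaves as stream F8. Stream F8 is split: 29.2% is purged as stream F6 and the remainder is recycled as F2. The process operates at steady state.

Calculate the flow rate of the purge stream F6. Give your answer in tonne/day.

ethane enters only via F7 and leaves only via the purge: 319.5×0.196 = 0.292×(ethane in F8), and the separation unit passes all ethane, so ethane in F10 = ethane in F8 = 214.46 tonne/day.
ethylene in F10: m_A = 319.5×0.804 + (1−0.292)·(1−0.660)·m_A, so m_A = 256.88/0.7593 = 338.32 tonne/day.
F8 = (1−0.660)×338.32 + 214.46 = 329.49 tonne/day.
Purge F6 = 0.292×329.49 = 96.21 tonne/day.

96.21 tonne/day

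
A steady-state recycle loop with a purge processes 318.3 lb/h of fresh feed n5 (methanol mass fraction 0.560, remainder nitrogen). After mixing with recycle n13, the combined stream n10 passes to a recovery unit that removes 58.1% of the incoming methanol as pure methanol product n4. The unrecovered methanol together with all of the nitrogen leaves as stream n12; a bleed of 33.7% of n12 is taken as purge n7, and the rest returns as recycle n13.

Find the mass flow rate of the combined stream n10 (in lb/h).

662.4 lb/h

nitrogen enters only via n5 and leaves only via the purge: 318.3×0.440 = 0.337×(nitrogen in n12), and the recovery unit passes all nitrogen, so nitrogen in n10 = nitrogen in n12 = 415.58 lb/h.
methanol in n10: m_A = 318.3×0.560 + (1−0.337)·(1−0.581)·m_A, so m_A = 178.25/0.7222 = 246.81 lb/h.
n10 = 246.81 + 415.58 = 662.4 lb/h.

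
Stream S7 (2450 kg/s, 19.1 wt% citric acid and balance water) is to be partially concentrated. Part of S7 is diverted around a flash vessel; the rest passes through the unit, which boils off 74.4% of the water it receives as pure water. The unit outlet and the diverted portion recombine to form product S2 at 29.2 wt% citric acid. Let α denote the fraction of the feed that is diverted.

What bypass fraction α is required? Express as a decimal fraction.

All 2450×0.191 = 467.95 kg/s of citric acid reaches S2, so S2 = 467.95/0.292 = 1602.6 kg/s and vapour = 847.43 kg/s.
The evaporator receives (1−α)·2450 of feed at 0.809 water and removes 0.744 of that water:
0.744×0.809×(1−α)×2450 = 847.43
(1−α) = 847.43/1474.6 = 0.5747;  α = 0.4253.

0.425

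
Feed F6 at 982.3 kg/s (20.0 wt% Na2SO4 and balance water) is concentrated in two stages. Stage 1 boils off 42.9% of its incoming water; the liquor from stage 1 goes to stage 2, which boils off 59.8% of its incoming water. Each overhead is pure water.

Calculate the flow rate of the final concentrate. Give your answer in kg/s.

water in feed = 982.3×0.800 = 785.84 kg/s.
After stage 1: water left = (1−0.429)×785.84 = 448.71; stream total = 645.17 kg/s.
After stage 2: water left = (1−0.598)×448.71 = 180.38; final concentrate = 376.84 kg/s.

376.8 kg/s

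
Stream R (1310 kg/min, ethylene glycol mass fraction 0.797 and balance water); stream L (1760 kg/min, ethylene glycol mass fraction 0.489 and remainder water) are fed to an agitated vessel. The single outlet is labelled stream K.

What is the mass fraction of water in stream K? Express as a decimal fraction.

Total flow out = 1310 + 1760 = 3070 kg/min.
water in = 1310×0.203 + 1760×0.511 = 1165.3 kg/min.
water mass fraction in K = 1165.3/3070 = 0.380.

0.380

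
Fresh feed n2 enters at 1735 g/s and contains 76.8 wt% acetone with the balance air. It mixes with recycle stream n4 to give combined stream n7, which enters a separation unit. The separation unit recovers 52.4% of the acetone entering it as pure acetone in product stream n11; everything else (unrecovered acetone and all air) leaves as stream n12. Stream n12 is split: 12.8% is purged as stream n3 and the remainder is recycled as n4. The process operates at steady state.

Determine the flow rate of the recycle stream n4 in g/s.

3688 g/s

air enters only via n2 and leaves only via the purge: 1735×0.232 = 0.128×(air in n12), and the separation unit passes all air, so air in n7 = air in n12 = 3144.7 g/s.
acetone in n7: m_A = 1735×0.768 + (1−0.128)·(1−0.524)·m_A, so m_A = 1332.5/0.5849 = 2278 g/s.
n12 = (1−0.524)×2278 + 3144.7 = 4229 g/s.
Recycle n4 = (1−0.128)×4229 = 3687.7 g/s.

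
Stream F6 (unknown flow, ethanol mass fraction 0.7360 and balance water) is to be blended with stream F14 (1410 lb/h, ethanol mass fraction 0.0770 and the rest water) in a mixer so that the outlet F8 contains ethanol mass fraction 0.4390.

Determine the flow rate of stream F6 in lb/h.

Let F6 be the unknown flow. Total out = 1410 + F6.
ethanol balance: 108.57 + 0.736·F6 = 0.439·(1410 + F6)
(0.736 − 0.439)·F6 = 0.439×1410 − 108.57 = 510.42
F6 = 510.42 / 0.297 = 1718.6 lb/h

1719 lb/h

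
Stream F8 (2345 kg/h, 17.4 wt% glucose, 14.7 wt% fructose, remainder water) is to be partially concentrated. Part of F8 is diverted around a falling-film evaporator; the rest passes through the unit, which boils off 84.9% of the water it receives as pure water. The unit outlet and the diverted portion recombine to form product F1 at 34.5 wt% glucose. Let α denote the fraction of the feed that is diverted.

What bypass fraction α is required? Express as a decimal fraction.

0.140

All 2345×0.174 = 408.03 kg/h of glucose reaches F1, so F1 = 408.03/0.345 = 1182.7 kg/h and vapour = 1162.3 kg/h.
The evaporator receives (1−α)·2345 of feed at 0.679 water and removes 0.849 of that water:
0.849×0.679×(1−α)×2345 = 1162.3
(1−α) = 1162.3/1351.8 = 0.8598;  α = 0.1402.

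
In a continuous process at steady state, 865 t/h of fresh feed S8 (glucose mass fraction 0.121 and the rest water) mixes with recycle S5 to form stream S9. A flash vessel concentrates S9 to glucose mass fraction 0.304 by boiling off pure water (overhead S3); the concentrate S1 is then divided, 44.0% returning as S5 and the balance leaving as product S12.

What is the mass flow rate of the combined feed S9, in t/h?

1136 t/h

Overall glucose balance (none leaves overhead): glucose in fresh feed = glucose in product, i.e. 865×0.121 = (1−0.440)·S1·0.304.
S1 = 104.66/(0.304×0.560) = 614.81 t/h.
Recycle S5 = 0.440×614.81 = 270.52 t/h.
Combined feed S9 = 865 + 270.52 = 1135.5 t/h.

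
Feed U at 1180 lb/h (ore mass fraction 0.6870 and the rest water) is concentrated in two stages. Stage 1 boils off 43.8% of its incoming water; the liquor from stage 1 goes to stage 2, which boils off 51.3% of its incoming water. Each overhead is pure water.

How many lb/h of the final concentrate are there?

911.7 lb/h

water in feed = 1180×0.313 = 369.34 lb/h.
After stage 1: water left = (1−0.438)×369.34 = 207.57; stream total = 1018.2 lb/h.
After stage 2: water left = (1−0.513)×207.57 = 101.09; final concentrate = 911.75 lb/h.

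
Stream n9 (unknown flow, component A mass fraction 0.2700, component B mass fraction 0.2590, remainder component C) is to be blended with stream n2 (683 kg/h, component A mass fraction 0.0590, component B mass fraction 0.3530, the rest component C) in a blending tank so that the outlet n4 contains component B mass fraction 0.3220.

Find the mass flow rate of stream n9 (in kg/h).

336.1 kg/h

Let n9 be the unknown flow. Total out = 683 + n9.
component B balance: 241.1 + 0.259·n9 = 0.322·(683 + n9)
(0.259 − 0.322)·n9 = 0.322×683 − 241.1 = -21.173
n9 = -21.173 / -0.063 = 336.08 kg/h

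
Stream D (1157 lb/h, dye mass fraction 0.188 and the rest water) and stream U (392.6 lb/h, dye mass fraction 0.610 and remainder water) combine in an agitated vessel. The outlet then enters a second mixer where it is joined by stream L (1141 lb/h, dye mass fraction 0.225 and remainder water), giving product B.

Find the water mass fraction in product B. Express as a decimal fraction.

Overall, product flow = 2690.6 lb/h.
water in = 1157×0.812 + 392.6×0.390 + 1141×0.775 = 1976.9 lb/h.
water fraction in B = 0.735.

0.735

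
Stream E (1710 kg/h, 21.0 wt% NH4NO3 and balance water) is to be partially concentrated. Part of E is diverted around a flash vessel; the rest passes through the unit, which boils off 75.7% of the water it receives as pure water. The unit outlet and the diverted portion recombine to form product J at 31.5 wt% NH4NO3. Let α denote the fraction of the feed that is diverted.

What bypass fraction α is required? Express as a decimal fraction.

All 1710×0.210 = 359.1 kg/h of NH4NO3 reaches J, so J = 359.1/0.315 = 1140 kg/h and vapour = 570 kg/h.
The evaporator receives (1−α)·1710 of feed at 0.790 water and removes 0.757 of that water:
0.757×0.790×(1−α)×1710 = 570
(1−α) = 570/1022.6 = 0.5574;  α = 0.4426.

0.443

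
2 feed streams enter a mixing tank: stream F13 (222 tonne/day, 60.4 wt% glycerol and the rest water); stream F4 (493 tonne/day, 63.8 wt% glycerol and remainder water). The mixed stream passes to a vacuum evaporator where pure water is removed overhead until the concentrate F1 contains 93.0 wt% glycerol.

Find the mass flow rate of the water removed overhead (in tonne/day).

232.6 tonne/day

glycerol entering = 222×0.604 + 493×0.638 = 448.62 tonne/day.
All glycerol reports to F1, so F1 = 448.62/0.930 = 482.39 tonne/day.
Total feed = 715 tonne/day; overhead = 715 − 482.39 = 232.61 tonne/day.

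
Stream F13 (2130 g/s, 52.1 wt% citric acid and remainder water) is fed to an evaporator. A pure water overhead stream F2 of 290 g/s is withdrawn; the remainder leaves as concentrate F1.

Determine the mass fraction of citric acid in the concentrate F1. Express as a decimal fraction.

citric acid is not removed: 2130×0.521 = 1109.7 g/s of citric acid enters F1.
Concentrate = 2130 − 290 = 1840 g/s.
Mass fraction = 1109.7/1840 = 0.603.

0.603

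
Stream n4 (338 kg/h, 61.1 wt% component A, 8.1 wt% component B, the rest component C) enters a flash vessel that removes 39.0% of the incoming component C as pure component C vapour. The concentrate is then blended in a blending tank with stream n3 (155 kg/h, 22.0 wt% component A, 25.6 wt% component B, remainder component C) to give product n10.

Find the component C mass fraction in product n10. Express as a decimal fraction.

0.320

Vapour removed = 0.390×0.308×338 = 40.601 kg/h; concentrate = 297.4 kg/h.
component C reaching the mixer = 63.503 (from concentrate) + 155×0.524 = 144.72 kg/h.
Product flow = 297.4 + 155 = 452.4 kg/h; component C fraction = 0.320.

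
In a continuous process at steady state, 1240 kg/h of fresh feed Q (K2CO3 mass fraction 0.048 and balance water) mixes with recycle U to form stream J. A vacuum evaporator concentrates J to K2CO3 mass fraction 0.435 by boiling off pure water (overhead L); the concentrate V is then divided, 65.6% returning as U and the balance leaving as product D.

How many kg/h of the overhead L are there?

1103 kg/h

Overall K2CO3 balance (none leaves overhead): K2CO3 in fresh feed = K2CO3 in product, i.e. 1240×0.048 = (1−0.656)·V·0.435.
V = 59.52/(0.435×0.344) = 397.75 kg/h.
Recycle U = 0.656×397.75 = 260.93 kg/h.
Combined feed J = 1240 + 260.93 = 1500.9 kg/h.
Overhead L = J − V = 1500.9 − 397.75 = 1103.2 kg/h.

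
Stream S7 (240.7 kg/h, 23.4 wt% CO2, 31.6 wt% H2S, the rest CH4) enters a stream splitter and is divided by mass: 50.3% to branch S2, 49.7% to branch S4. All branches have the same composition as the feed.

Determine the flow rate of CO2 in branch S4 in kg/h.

Branch S4 total = 0.497×240.7 = 119.63 kg/h.
CO2 in S4 = 0.234×119.63 = 27.993 kg/h.

27.99 kg/h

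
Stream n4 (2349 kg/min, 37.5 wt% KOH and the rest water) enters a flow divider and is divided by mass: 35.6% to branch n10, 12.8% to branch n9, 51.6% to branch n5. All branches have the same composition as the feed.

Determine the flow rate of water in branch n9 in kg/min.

187.9 kg/min

Branch n9 total = 0.128×2349 = 300.67 kg/min.
water in n9 = 0.625×300.67 = 187.92 kg/min.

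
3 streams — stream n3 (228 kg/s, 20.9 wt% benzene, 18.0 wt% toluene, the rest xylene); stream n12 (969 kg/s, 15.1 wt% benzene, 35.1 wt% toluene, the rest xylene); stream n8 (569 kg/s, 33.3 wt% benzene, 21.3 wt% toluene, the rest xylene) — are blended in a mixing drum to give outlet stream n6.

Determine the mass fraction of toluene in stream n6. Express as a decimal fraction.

0.2845

Total flow out = 228 + 969 + 569 = 1766 kg/s.
toluene in = 228×0.180 + 969×0.351 + 569×0.213 = 502.36 kg/s.
toluene mass fraction in n6 = 502.36/1766 = 0.2845.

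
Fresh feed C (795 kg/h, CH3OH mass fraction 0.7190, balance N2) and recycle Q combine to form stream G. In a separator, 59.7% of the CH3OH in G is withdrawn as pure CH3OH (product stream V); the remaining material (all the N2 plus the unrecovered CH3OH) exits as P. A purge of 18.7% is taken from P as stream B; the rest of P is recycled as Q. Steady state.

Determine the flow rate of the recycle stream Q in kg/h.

N2 enters only via C and leaves only via the purge: 795×0.281 = 0.187×(N2 in P), and the separator passes all N2, so N2 in G = N2 in P = 1194.6 kg/h.
CH3OH in G: m_A = 795×0.719 + (1−0.187)·(1−0.597)·m_A, so m_A = 571.61/0.6724 = 850.15 kg/h.
P = (1−0.597)×850.15 + 1194.6 = 1537.2 kg/h.
Recycle Q = (1−0.187)×1537.2 = 1249.8 kg/h.

1250 kg/h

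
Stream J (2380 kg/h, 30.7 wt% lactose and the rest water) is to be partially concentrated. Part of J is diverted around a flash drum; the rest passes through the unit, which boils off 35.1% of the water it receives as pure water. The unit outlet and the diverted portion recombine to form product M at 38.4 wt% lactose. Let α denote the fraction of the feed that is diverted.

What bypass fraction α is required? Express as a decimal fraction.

0.176

All 2380×0.307 = 730.66 kg/h of lactose reaches M, so M = 730.66/0.384 = 1902.8 kg/h and vapour = 477.24 kg/h.
The evaporator receives (1−α)·2380 of feed at 0.693 water and removes 0.351 of that water:
0.351×0.693×(1−α)×2380 = 477.24
(1−α) = 477.24/578.92 = 0.8244;  α = 0.1756.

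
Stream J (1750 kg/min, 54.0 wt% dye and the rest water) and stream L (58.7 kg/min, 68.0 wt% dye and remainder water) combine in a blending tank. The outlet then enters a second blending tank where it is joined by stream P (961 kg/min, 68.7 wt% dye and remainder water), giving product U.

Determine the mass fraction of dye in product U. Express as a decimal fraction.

0.594

Overall, product flow = 2769.7 kg/min.
dye in = 1750×0.540 + 58.7×0.680 + 961×0.687 = 1645.1 kg/min.
dye fraction in U = 0.594.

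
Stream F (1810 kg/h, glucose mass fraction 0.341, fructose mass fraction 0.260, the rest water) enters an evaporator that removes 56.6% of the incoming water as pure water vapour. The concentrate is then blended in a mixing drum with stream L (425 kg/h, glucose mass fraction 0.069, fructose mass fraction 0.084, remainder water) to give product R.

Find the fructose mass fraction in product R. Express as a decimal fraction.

0.277

Vapour removed = 0.566×0.399×1810 = 408.76 kg/h; concentrate = 1401.2 kg/h.
fructose reaching the mixer = 470.6 (from concentrate) + 425×0.084 = 506.3 kg/h.
Product flow = 1401.2 + 425 = 1826.2 kg/h; fructose fraction = 0.277.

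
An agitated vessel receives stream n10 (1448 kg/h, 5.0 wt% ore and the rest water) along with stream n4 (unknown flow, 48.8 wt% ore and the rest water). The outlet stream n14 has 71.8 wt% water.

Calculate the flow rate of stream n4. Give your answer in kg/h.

Let n4 be the unknown flow. Total out = 1448 + n4.
water balance: 1375.6 + 0.512·n4 = 0.718·(1448 + n4)
(0.512 − 0.718)·n4 = 0.718×1448 − 1375.6 = -335.94
n4 = -335.94 / -0.206 = 1630.8 kg/h

1631 kg/h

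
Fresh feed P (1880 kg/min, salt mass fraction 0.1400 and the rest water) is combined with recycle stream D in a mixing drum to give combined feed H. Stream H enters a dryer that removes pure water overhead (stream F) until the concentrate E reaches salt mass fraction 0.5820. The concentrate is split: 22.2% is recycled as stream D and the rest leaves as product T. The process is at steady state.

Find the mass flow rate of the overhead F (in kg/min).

1428 kg/min

Overall salt balance (none leaves overhead): salt in fresh feed = salt in product, i.e. 1880×0.140 = (1−0.222)·E·0.582.
E = 263.2/(0.582×0.778) = 581.28 kg/min.
Recycle D = 0.222×581.28 = 129.04 kg/min.
Combined feed H = 1880 + 129.04 = 2009 kg/min.
Overhead F = H − E = 2009 − 581.28 = 1427.8 kg/min.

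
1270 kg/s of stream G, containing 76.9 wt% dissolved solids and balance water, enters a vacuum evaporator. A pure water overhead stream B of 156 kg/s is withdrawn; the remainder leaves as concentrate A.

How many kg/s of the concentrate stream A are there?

Concentrate = 1270 − 156 = 1114 kg/s.

1114 kg/s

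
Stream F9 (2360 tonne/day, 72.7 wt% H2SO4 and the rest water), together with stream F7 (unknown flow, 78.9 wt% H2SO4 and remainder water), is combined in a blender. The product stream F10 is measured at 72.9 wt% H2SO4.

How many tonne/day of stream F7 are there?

Let F7 be the unknown flow. Total out = 2360 + F7.
H2SO4 balance: 1715.7 + 0.789·F7 = 0.729·(2360 + F7)
(0.789 − 0.729)·F7 = 0.729×2360 − 1715.7 = 4.72
F7 = 4.72 / 0.060 = 78.667 tonne/day

78.67 tonne/day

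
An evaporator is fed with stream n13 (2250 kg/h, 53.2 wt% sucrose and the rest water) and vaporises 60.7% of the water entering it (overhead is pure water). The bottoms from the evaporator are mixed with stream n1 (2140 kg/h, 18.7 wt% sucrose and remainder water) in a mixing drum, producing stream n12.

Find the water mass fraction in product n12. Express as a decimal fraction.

0.574

Vapour removed = 0.607×0.468×2250 = 639.17 kg/h; concentrate = 1610.8 kg/h.
water reaching the mixer = 413.83 (from concentrate) + 2140×0.813 = 2153.6 kg/h.
Product flow = 1610.8 + 2140 = 3750.8 kg/h; water fraction = 0.574.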